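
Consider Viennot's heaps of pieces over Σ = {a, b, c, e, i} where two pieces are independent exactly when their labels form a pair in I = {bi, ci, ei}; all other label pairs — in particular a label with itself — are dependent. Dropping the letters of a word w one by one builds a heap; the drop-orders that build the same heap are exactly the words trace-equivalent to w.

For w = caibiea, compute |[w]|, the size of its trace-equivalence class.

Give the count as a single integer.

piece 0:c — minimal
piece 1:a rests on {0:c}
piece 2:i rests on {1:a}
piece 3:b rests on {1:a}
piece 4:i rests on {2:i}
piece 5:e rests on {3:b}
piece 6:a rests on {4:i, 5:e}
minimal pieces: {0:c}
ways to finish when only these pieces remain (= sum over removing one remaining piece with nothing left below it):
  1 left: {6}→1
  2 left: {4,6}→1  {5,6}→1
  3 left: {2,4,6}→1  {3,5,6}→1  {4,5,6}→2
  4 left: {2,4,5,6}→3  {3,4,5,6}→3
  5 left: {2,3,4,5,6}→6
  placing 0:c first → 6 extensions

6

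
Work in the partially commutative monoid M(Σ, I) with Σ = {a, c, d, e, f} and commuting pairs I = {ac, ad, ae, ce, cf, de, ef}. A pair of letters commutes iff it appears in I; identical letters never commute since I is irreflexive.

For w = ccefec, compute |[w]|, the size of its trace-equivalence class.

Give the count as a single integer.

60

0(c) covers ∅
1(c) covers 0:c
2(e) covers ∅
3(f) covers ∅
4(e) covers 2:e
5(c) covers 1:c
floor of heap: 0:c, 2:e, 3:f
completions by unplaced set U, small U first (add the entries for U minus each lowest piece of U):
  |U|=1: {3}:1  {4}:1  {5}:1
  |U|=2: {1,5}:1  {2,4}:1  {3,4}:2  {3,5}:2  {4,5}:2
  |U|=3: {0,1,5}:1  {1,3,5}:3  {1,4,5}:3  {2,3,4}:3  {2,4,5}:3  {3,4,5}:6
  |U|=4: {0,1,3,5}:4  {0,1,4,5}:4  {1,2,4,5}:6  {1,3,4,5}:12  {2,3,4,5}:12
  start at 0(c): 30
  start at 2(e): 20
  start at 3(f): 10
sum over floor = 60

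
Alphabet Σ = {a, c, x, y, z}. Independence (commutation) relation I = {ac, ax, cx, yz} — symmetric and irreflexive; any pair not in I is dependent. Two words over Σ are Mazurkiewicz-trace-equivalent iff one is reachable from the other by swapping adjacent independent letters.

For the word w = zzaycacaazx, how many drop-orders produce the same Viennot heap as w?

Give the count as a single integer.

10

#0=z has no predecessor
#1=z depends on [0:z]
#2=a depends on [1:z]
#3=y depends on [2:a]
#4=c depends on [3:y]
#5=a depends on [3:y]
#6=c depends on [4:c]
#7=a depends on [5:a]
#8=a depends on [7:a]
#9=z depends on [6:c, 8:a]
#10=x depends on [9:z]
sources: [0:z]
N(rest) = Σ N(rest − s) over sources s of rest; N(one piece) = 1:
  size 1 → [10]=1
  size 2 → [9,10]=1
  size 3 → [6,9,10]=1  [8,9,10]=1
  size 4 → [4,6,9,10]=1  [6,8,9,10]=2  [7,8,9,10]=1
  size 5 → [4,6,8,9,10]=3  [5,7,8,9,10]=1  [6,7,8,9,10]=3
  size 6 → [4,6,7,8,9,10]=6  [5,6,7,8,9,10]=4
  size 7 → [4,5,6,7,8,9,10]=10
  size 8 → [3,4,5,6,7,8,9,10]=10
  size 9 → [2,3,4,5,6,7,8,9,10]=10
  first=0(z) contributes 10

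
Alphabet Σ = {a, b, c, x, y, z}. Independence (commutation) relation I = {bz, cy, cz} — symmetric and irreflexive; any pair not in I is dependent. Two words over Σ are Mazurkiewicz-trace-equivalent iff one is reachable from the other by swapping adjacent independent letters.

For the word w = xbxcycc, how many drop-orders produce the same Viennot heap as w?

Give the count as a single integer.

#0=x has no predecessor
#1=b depends on [0:x]
#2=x depends on [1:b]
#3=c depends on [2:x]
#4=y depends on [2:x]
#5=c depends on [3:c]
#6=c depends on [5:c]
sources: [0:x]
N(rest) = Σ N(rest − s) over sources s of rest; N(one piece) = 1:
  size 1 → [4]=1  [6]=1
  size 2 → [4,6]=2  [5,6]=1
  size 3 → [3,5,6]=1  [4,5,6]=3
  size 4 → [3,4,5,6]=4
  size 5 → [2,3,4,5,6]=4
  first=0(x) contributes 4

4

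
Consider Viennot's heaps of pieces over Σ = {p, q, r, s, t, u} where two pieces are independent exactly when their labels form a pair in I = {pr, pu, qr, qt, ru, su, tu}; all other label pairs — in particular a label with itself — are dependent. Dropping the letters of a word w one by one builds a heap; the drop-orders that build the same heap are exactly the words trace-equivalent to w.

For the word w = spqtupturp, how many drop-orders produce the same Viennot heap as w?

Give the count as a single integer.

72

drop 0:s onto floor
drop 1:p onto {0:s}
drop 2:q onto {1:p}
drop 3:t onto {1:p}
drop 4:u onto {2:q}
drop 5:p onto {2:q, 3:t}
drop 6:t onto {5:p}
drop 7:u onto {4:u}
drop 8:r onto {6:t}
drop 9:p onto {6:t}
ground layer = {0:s}
drop-orders for the pieces not yet dropped (sum over which currently-grounded one goes next):
  1 to go: {7} 1  {8} 1  {9} 1
  2 to go: {4,7} 1  {7,8} 2  {7,9} 2  {8,9} 2
  3 to go: {4,7,8} 3  {4,7,9} 3  {6,8,9} 2  {7,8,9} 6
  4 to go: {4,7,8,9} 12  {5,6,8,9} 2  {6,7,8,9} 8
  5 to go: {3,5,6,8,9} 2  {4,6,7,8,9} 20  {5,6,7,8,9} 10
  6 to go: {3,5,6,7,8,9} 12  {4,5,6,7,8,9} 30
  7 to go: {2,4,5,6,7,8,9} 30  {3,4,5,6,7,8,9} 42
  8 to go: {2,3,4,5,6,7,8,9} 72
  if 0:s drops first: 72 orders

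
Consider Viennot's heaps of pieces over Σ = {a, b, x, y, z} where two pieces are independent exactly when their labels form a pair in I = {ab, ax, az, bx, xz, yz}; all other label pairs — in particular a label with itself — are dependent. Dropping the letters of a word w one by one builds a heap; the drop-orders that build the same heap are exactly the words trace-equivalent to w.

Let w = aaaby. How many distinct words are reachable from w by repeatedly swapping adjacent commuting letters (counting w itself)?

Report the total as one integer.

4

0(a) covers ∅
1(a) covers 0:a
2(a) covers 1:a
3(b) covers ∅
4(y) covers 2:a, 3:b
floor of heap: 0:a, 3:b
completions by unplaced set U, small U first (add the entries for U minus each lowest piece of U):
  |U|=1: {4}:1
  |U|=2: {2,4}:1  {3,4}:1
  |U|=3: {1,2,4}:1  {2,3,4}:2
  start at 0(a): 3
  start at 3(b): 1
sum over floor = 4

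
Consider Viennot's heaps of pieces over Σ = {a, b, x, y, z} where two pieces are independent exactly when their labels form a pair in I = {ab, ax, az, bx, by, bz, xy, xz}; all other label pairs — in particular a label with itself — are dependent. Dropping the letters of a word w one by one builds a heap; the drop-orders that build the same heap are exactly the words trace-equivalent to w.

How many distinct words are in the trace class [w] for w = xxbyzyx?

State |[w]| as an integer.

0(x) covers ∅
1(x) covers 0:x
2(b) covers ∅
3(y) covers ∅
4(z) covers 3:y
5(y) covers 4:z
6(x) covers 1:x
floor of heap: 0:x, 2:b, 3:y
completions by unplaced set U, small U first (add the entries for U minus each lowest piece of U):
  |U|=1: {2}:1  {5}:1  {6}:1
  |U|=2: {1,6}:1  {2,5}:2  {2,6}:2  {4,5}:1  {5,6}:2
  |U|=3: {0,1,6}:1  {1,2,6}:3  {1,5,6}:3  {2,4,5}:3  {2,5,6}:6  {3,4,5}:1  {4,5,6}:3
  |U|=4: {0,1,2,6}:4  {0,1,5,6}:4  {1,2,5,6}:12  {1,4,5,6}:6  {2,3,4,5}:4  {2,4,5,6}:12  {3,4,5,6}:4
  |U|=5: {0,1,2,5,6}:20  {0,1,4,5,6}:10  {1,2,4,5,6}:30  {1,3,4,5,6}:10  {2,3,4,5,6}:20
  start at 0(x): 60
  start at 2(b): 20
  start at 3(y): 60
sum over floor = 140

140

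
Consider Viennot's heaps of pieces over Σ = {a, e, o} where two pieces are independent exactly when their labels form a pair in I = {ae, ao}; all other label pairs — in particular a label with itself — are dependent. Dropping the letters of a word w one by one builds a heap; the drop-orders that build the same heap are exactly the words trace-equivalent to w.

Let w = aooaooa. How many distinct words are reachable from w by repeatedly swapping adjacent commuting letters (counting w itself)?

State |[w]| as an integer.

35

#0=a has no predecessor
#1=o has no predecessor
#2=o depends on [1:o]
#3=a depends on [0:a]
#4=o depends on [2:o]
#5=o depends on [4:o]
#6=a depends on [3:a]
sources: [0:a, 1:o]
N(rest) = Σ N(rest − s) over sources s of rest; N(one piece) = 1:
  size 1 → [5]=1  [6]=1
  size 2 → [3,6]=1  [4,5]=1  [5,6]=2
  size 3 → [0,3,6]=1  [2,4,5]=1  [3,5,6]=3  [4,5,6]=3
  size 4 → [0,3,5,6]=4  [1,2,4,5]=1  [2,4,5,6]=4  [3,4,5,6]=6
  size 5 → [0,3,4,5,6]=10  [1,2,4,5,6]=5  [2,3,4,5,6]=10
  first=0(a) contributes 15
  first=1(o) contributes 20
|[w]| = 35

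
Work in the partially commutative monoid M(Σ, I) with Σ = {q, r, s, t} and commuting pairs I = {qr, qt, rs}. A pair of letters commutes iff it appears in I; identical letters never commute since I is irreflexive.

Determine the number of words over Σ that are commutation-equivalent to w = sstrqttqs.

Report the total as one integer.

15

drop 0:s onto floor
drop 1:s onto {0:s}
drop 2:t onto {1:s}
drop 3:r onto {2:t}
drop 4:q onto {1:s}
drop 5:t onto {3:r}
drop 6:t onto {5:t}
drop 7:q onto {4:q}
drop 8:s onto {6:t, 7:q}
ground layer = {0:s}
drop-orders for the pieces not yet dropped (sum over which currently-grounded one goes next):
  1 to go: {8} 1
  2 to go: {6,8} 1  {7,8} 1
  3 to go: {4,7,8} 1  {5,6,8} 1  {6,7,8} 2
  4 to go: {3,5,6,8} 1  {4,6,7,8} 3  {5,6,7,8} 3
  5 to go: {2,3,5,6,8} 1  {3,5,6,7,8} 4  {4,5,6,7,8} 6
  6 to go: {2,3,5,6,7,8} 5  {3,4,5,6,7,8} 10
  7 to go: {2,3,4,5,6,7,8} 15
  if 0:s drops first: 15 orders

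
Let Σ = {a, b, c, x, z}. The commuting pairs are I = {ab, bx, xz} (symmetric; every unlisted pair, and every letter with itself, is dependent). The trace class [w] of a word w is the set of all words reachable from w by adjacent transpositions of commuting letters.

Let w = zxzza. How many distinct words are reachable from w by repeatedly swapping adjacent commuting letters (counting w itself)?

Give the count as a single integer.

4

piece 0:z — minimal
piece 1:x — minimal
piece 2:z rests on {0:z}
piece 3:z rests on {2:z}
piece 4:a rests on {1:x, 3:z}
minimal pieces: {0:z, 1:x}
ways to finish when only these pieces remain (= sum over removing one remaining piece with nothing left below it):
  1 left: {4}→1
  2 left: {1,4}→1  {3,4}→1
  3 left: {1,3,4}→2  {2,3,4}→1
  placing 0:z first → 3 extensions
  placing 1:x first → 1 extensions
total linear extensions = 4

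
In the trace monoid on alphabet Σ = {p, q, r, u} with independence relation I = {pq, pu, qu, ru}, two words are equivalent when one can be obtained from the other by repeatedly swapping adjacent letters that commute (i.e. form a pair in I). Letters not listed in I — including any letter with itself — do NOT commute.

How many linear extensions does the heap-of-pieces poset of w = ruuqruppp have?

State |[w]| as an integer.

84

drop 0:r onto floor
drop 1:u onto floor
drop 2:u onto {1:u}
drop 3:q onto {0:r}
drop 4:r onto {3:q}
drop 5:u onto {2:u}
drop 6:p onto {4:r}
drop 7:p onto {6:p}
drop 8:p onto {7:p}
ground layer = {0:r, 1:u}
drop-orders for the pieces not yet dropped (sum over which currently-grounded one goes next):
  1 to go: {5} 1  {8} 1
  2 to go: {2,5} 1  {5,8} 2  {7,8} 1
  3 to go: {1,2,5} 1  {2,5,8} 3  {5,7,8} 3  {6,7,8} 1
  4 to go: {1,2,5,8} 4  {2,5,7,8} 6  {4,6,7,8} 1  {5,6,7,8} 4
  5 to go: {1,2,5,7,8} 10  {2,5,6,7,8} 10  {3,4,6,7,8} 1  {4,5,6,7,8} 5
  6 to go: {0,3,4,6,7,8} 1  {1,2,5,6,7,8} 20  {2,4,5,6,7,8} 15  {3,4,5,6,7,8} 6
  7 to go: {0,3,4,5,6,7,8} 7  {1,2,4,5,6,7,8} 35  {2,3,4,5,6,7,8} 21
  if 0:r drops first: 56 orders
  if 1:u drops first: 28 orders
heap linearizations: 84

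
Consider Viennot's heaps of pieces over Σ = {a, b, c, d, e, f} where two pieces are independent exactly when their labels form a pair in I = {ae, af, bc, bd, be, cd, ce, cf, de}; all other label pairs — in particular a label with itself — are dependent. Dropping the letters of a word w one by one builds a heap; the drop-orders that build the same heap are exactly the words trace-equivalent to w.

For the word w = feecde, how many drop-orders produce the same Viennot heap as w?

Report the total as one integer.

#0=f has no predecessor
#1=e depends on [0:f]
#2=e depends on [1:e]
#3=c has no predecessor
#4=d depends on [0:f]
#5=e depends on [2:e]
sources: [0:f, 3:c]
N(rest) = Σ N(rest − s) over sources s of rest; N(one piece) = 1:
  size 1 → [3]=1  [4]=1  [5]=1
  size 2 → [2,5]=1  [3,4]=2  [3,5]=2  [4,5]=2
  size 3 → [1,2,5]=1  [2,3,5]=3  [2,4,5]=3  [3,4,5]=6
  size 4 → [1,2,3,5]=4  [1,2,4,5]=4  [2,3,4,5]=12
  first=0(f) contributes 20
  first=3(c) contributes 4
|[w]| = 24

24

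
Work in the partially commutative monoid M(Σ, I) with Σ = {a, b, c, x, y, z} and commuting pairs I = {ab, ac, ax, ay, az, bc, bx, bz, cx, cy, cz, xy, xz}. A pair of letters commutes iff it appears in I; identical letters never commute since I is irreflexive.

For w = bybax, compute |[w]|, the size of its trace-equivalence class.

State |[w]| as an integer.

20

0(b) covers ∅
1(y) covers 0:b
2(b) covers 1:y
3(a) covers ∅
4(x) covers ∅
floor of heap: 0:b, 3:a, 4:x
completions by unplaced set U, small U first (add the entries for U minus each lowest piece of U):
  |U|=1: {2}:1  {3}:1  {4}:1
  |U|=2: {1,2}:1  {2,3}:2  {2,4}:2  {3,4}:2
  |U|=3: {0,1,2}:1  {1,2,3}:3  {1,2,4}:3  {2,3,4}:6
  start at 0(b): 12
  start at 3(a): 4
  start at 4(x): 4
sum over floor = 20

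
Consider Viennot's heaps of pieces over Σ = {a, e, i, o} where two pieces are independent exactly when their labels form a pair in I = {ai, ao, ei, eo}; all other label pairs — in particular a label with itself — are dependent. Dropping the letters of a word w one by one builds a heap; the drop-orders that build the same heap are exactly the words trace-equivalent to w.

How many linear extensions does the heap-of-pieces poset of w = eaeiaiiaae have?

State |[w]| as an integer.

piece 0:e — minimal
piece 1:a rests on {0:e}
piece 2:e rests on {1:a}
piece 3:i — minimal
piece 4:a rests on {2:e}
piece 5:i rests on {3:i}
piece 6:i rests on {5:i}
piece 7:a rests on {4:a}
piece 8:a rests on {7:a}
piece 9:e rests on {8:a}
minimal pieces: {0:e, 3:i}
ways to finish when only these pieces remain (= sum over removing one remaining piece with nothing left below it):
  1 left: {6}→1  {9}→1
  2 left: {5,6}→1  {6,9}→2  {8,9}→1
  3 left: {3,5,6}→1  {5,6,9}→3  {6,8,9}→3  {7,8,9}→1
  4 left: {3,5,6,9}→4  {4,7,8,9}→1  {5,6,8,9}→6  {6,7,8,9}→4
  5 left: {2,4,7,8,9}→1  {3,5,6,8,9}→10  {4,6,7,8,9}→5  {5,6,7,8,9}→10
  6 left: {1,2,4,7,8,9}→1  {2,4,6,7,8,9}→6  {3,5,6,7,8,9}→20  {4,5,6,7,8,9}→15
  7 left: {0,1,2,4,7,8,9}→1  {1,2,4,6,7,8,9}→7  {2,4,5,6,7,8,9}→21  {3,4,5,6,7,8,9}→35
  8 left: {0,1,2,4,6,7,8,9}→8  {1,2,4,5,6,7,8,9}→28  {2,3,4,5,6,7,8,9}→56
  placing 0:e first → 84 extensions
  placing 3:i first → 36 extensions
total linear extensions = 120

120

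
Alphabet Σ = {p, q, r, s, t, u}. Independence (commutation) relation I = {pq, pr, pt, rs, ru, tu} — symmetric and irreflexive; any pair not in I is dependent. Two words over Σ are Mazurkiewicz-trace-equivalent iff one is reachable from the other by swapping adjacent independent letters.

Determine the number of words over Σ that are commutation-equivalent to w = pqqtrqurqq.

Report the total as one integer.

13

drop 0:p onto floor
drop 1:q onto floor
drop 2:q onto {1:q}
drop 3:t onto {2:q}
drop 4:r onto {3:t}
drop 5:q onto {4:r}
drop 6:u onto {0:p, 5:q}
drop 7:r onto {5:q}
drop 8:q onto {6:u, 7:r}
drop 9:q onto {8:q}
ground layer = {0:p, 1:q}
drop-orders for the pieces not yet dropped (sum over which currently-grounded one goes next):
  1 to go: {9} 1
  2 to go: {8,9} 1
  3 to go: {6,8,9} 1  {7,8,9} 1
  4 to go: {0,6,8,9} 1  {6,7,8,9} 2
  5 to go: {0,6,7,8,9} 3  {5,6,7,8,9} 2
  6 to go: {0,5,6,7,8,9} 5  {4,5,6,7,8,9} 2
  7 to go: {0,4,5,6,7,8,9} 7  {3,4,5,6,7,8,9} 2
  8 to go: {0,3,4,5,6,7,8,9} 9  {2,3,4,5,6,7,8,9} 2
  if 0:p drops first: 2 orders
  if 1:q drops first: 11 orders
heap linearizations: 13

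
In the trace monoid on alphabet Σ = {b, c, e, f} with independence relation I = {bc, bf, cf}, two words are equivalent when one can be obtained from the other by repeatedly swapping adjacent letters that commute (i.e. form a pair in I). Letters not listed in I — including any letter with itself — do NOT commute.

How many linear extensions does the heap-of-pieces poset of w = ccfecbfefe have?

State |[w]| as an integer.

18

#0=c has no predecessor
#1=c depends on [0:c]
#2=f has no predecessor
#3=e depends on [1:c, 2:f]
#4=c depends on [3:e]
#5=b depends on [3:e]
#6=f depends on [3:e]
#7=e depends on [4:c, 5:b, 6:f]
#8=f depends on [7:e]
#9=e depends on [8:f]
sources: [0:c, 2:f]
N(rest) = Σ N(rest − s) over sources s of rest; N(one piece) = 1:
  size 1 → [9]=1
  size 2 → [8,9]=1
  size 3 → [7,8,9]=1
  size 4 → [4,7,8,9]=1  [5,7,8,9]=1  [6,7,8,9]=1
  size 5 → [4,5,7,8,9]=2  [4,6,7,8,9]=2  [5,6,7,8,9]=2
  size 6 → [4,5,6,7,8,9]=6
  size 7 → [3,4,5,6,7,8,9]=6
  size 8 → [1,3,4,5,6,7,8,9]=6  [2,3,4,5,6,7,8,9]=6
  first=0(c) contributes 12
  first=2(f) contributes 6
|[w]| = 18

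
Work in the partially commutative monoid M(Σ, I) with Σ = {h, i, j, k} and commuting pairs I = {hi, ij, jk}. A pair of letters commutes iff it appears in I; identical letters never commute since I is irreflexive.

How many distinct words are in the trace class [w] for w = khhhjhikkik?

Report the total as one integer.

drop 0:k onto floor
drop 1:h onto {0:k}
drop 2:h onto {1:h}
drop 3:h onto {2:h}
drop 4:j onto {3:h}
drop 5:h onto {4:j}
drop 6:i onto {0:k}
drop 7:k onto {5:h, 6:i}
drop 8:k onto {7:k}
drop 9:i onto {8:k}
drop 10:k onto {9:i}
ground layer = {0:k}
drop-orders for the pieces not yet dropped (sum over which currently-grounded one goes next):
  1 to go: {10} 1
  2 to go: {9,10} 1
  3 to go: {8,9,10} 1
  4 to go: {7,8,9,10} 1
  5 to go: {5,7,8,9,10} 1  {6,7,8,9,10} 1
  6 to go: {4,5,7,8,9,10} 1  {5,6,7,8,9,10} 2
  7 to go: {3,4,5,7,8,9,10} 1  {4,5,6,7,8,9,10} 3
  8 to go: {2,3,4,5,7,8,9,10} 1  {3,4,5,6,7,8,9,10} 4
  9 to go: {1,2,3,4,5,7,8,9,10} 1  {2,3,4,5,6,7,8,9,10} 5
  if 0:k drops first: 6 orders

6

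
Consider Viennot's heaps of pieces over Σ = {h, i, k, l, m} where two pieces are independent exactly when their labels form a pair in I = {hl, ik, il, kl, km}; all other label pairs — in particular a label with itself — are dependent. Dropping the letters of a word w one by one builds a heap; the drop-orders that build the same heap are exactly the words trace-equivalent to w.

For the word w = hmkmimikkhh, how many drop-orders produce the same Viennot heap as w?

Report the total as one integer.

#0=h has no predecessor
#1=m depends on [0:h]
#2=k depends on [0:h]
#3=m depends on [1:m]
#4=i depends on [3:m]
#5=m depends on [4:i]
#6=i depends on [5:m]
#7=k depends on [2:k]
#8=k depends on [7:k]
#9=h depends on [6:i, 8:k]
#10=h depends on [9:h]
sources: [0:h]
N(rest) = Σ N(rest − s) over sources s of rest; N(one piece) = 1:
  size 1 → [10]=1
  size 2 → [9,10]=1
  size 3 → [6,9,10]=1  [8,9,10]=1
  size 4 → [5,6,9,10]=1  [6,8,9,10]=2  [7,8,9,10]=1
  size 5 → [2,7,8,9,10]=1  [4,5,6,9,10]=1  [5,6,8,9,10]=3  [6,7,8,9,10]=3
  size 6 → [2,6,7,8,9,10]=4  [3,4,5,6,9,10]=1  [4,5,6,8,9,10]=4  [5,6,7,8,9,10]=6
  size 7 → [1,3,4,5,6,9,10]=1  [2,5,6,7,8,9,10]=10  [3,4,5,6,8,9,10]=5  [4,5,6,7,8,9,10]=10
  size 8 → [1,3,4,5,6,8,9,10]=6  [2,4,5,6,7,8,9,10]=20  [3,4,5,6,7,8,9,10]=15
  size 9 → [1,3,4,5,6,7,8,9,10]=21  [2,3,4,5,6,7,8,9,10]=35
  first=0(h) contributes 56

56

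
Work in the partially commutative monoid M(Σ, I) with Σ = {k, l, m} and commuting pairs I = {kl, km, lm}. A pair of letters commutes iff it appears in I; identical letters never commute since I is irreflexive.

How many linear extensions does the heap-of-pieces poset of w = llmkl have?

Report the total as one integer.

piece 0:l — minimal
piece 1:l rests on {0:l}
piece 2:m — minimal
piece 3:k — minimal
piece 4:l rests on {1:l}
minimal pieces: {0:l, 2:m, 3:k}
ways to finish when only these pieces remain (= sum over removing one remaining piece with nothing left below it):
  1 left: {2}→1  {3}→1  {4}→1
  2 left: {1,4}→1  {2,3}→2  {2,4}→2  {3,4}→2
  3 left: {0,1,4}→1  {1,2,4}→3  {1,3,4}→3  {2,3,4}→6
  placing 0:l first → 12 extensions
  placing 2:m first → 4 extensions
  placing 3:k first → 4 extensions
total linear extensions = 20

20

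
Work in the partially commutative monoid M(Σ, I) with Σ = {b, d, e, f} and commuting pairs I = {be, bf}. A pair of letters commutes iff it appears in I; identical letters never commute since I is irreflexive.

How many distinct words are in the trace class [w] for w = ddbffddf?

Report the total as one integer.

3

drop 0:d onto floor
drop 1:d onto {0:d}
drop 2:b onto {1:d}
drop 3:f onto {1:d}
drop 4:f onto {3:f}
drop 5:d onto {2:b, 4:f}
drop 6:d onto {5:d}
drop 7:f onto {6:d}
ground layer = {0:d}
drop-orders for the pieces not yet dropped (sum over which currently-grounded one goes next):
  1 to go: {7} 1
  2 to go: {6,7} 1
  3 to go: {5,6,7} 1
  4 to go: {2,5,6,7} 1  {4,5,6,7} 1
  5 to go: {2,4,5,6,7} 2  {3,4,5,6,7} 1
  6 to go: {2,3,4,5,6,7} 3
  if 0:d drops first: 3 orders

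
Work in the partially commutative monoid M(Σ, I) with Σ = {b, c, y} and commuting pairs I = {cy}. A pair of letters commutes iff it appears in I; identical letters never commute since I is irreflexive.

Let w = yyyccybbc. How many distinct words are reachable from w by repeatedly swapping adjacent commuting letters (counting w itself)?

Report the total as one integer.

15

#0=y has no predecessor
#1=y depends on [0:y]
#2=y depends on [1:y]
#3=c has no predecessor
#4=c depends on [3:c]
#5=y depends on [2:y]
#6=b depends on [4:c, 5:y]
#7=b depends on [6:b]
#8=c depends on [7:b]
sources: [0:y, 3:c]
N(rest) = Σ N(rest − s) over sources s of rest; N(one piece) = 1:
  size 1 → [8]=1
  size 2 → [7,8]=1
  size 3 → [6,7,8]=1
  size 4 → [4,6,7,8]=1  [5,6,7,8]=1
  size 5 → [2,5,6,7,8]=1  [3,4,6,7,8]=1  [4,5,6,7,8]=2
  size 6 → [1,2,5,6,7,8]=1  [2,4,5,6,7,8]=3  [3,4,5,6,7,8]=3
  size 7 → [0,1,2,5,6,7,8]=1  [1,2,4,5,6,7,8]=4  [2,3,4,5,6,7,8]=6
  first=0(y) contributes 10
  first=3(c) contributes 5
|[w]| = 15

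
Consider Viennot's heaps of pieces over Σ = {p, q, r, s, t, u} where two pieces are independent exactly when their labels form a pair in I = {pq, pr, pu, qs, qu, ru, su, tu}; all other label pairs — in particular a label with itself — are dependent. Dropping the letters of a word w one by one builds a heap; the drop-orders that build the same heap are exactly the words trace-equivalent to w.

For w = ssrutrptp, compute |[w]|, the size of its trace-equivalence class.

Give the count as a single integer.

0(s) covers ∅
1(s) covers 0:s
2(r) covers 1:s
3(u) covers ∅
4(t) covers 2:r
5(r) covers 4:t
6(p) covers 4:t
7(t) covers 5:r, 6:p
8(p) covers 7:t
floor of heap: 0:s, 3:u
completions by unplaced set U, small U first (add the entries for U minus each lowest piece of U):
  |U|=1: {3}:1  {8}:1
  |U|=2: {3,8}:2  {7,8}:1
  |U|=3: {3,7,8}:3  {5,7,8}:1  {6,7,8}:1
  |U|=4: {3,5,7,8}:4  {3,6,7,8}:4  {5,6,7,8}:2
  |U|=5: {3,5,6,7,8}:10  {4,5,6,7,8}:2
  |U|=6: {2,4,5,6,7,8}:2  {3,4,5,6,7,8}:12
  |U|=7: {1,2,4,5,6,7,8}:2  {2,3,4,5,6,7,8}:14
  start at 0(s): 16
  start at 3(u): 2
sum over floor = 18

18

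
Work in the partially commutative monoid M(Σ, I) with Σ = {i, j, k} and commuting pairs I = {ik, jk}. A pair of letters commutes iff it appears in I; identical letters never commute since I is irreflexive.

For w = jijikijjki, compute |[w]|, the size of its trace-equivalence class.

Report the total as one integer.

45

piece 0:j — minimal
piece 1:i rests on {0:j}
piece 2:j rests on {1:i}
piece 3:i rests on {2:j}
piece 4:k — minimal
piece 5:i rests on {3:i}
piece 6:j rests on {5:i}
piece 7:j rests on {6:j}
piece 8:k rests on {4:k}
piece 9:i rests on {7:j}
minimal pieces: {0:j, 4:k}
ways to finish when only these pieces remain (= sum over removing one remaining piece with nothing left below it):
  1 left: {8}→1  {9}→1
  2 left: {4,8}→1  {7,9}→1  {8,9}→2
  3 left: {4,8,9}→3  {6,7,9}→1  {7,8,9}→3
  4 left: {4,7,8,9}→6  {5,6,7,9}→1  {6,7,8,9}→4
  5 left: {3,5,6,7,9}→1  {4,6,7,8,9}→10  {5,6,7,8,9}→5
  6 left: {2,3,5,6,7,9}→1  {3,5,6,7,8,9}→6  {4,5,6,7,8,9}→15
  7 left: {1,2,3,5,6,7,9}→1  {2,3,5,6,7,8,9}→7  {3,4,5,6,7,8,9}→21
  8 left: {0,1,2,3,5,6,7,9}→1  {1,2,3,5,6,7,8,9}→8  {2,3,4,5,6,7,8,9}→28
  placing 0:j first → 36 extensions
  placing 4:k first → 9 extensions
total linear extensions = 45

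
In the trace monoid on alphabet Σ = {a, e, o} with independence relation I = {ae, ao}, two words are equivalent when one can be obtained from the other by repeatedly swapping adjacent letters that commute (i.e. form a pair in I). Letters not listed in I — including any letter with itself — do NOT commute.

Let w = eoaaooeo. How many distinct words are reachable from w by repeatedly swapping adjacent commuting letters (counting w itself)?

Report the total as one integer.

piece 0:e — minimal
piece 1:o rests on {0:e}
piece 2:a — minimal
piece 3:a rests on {2:a}
piece 4:o rests on {1:o}
piece 5:o rests on {4:o}
piece 6:e rests on {5:o}
piece 7:o rests on {6:e}
minimal pieces: {0:e, 2:a}
ways to finish when only these pieces remain (= sum over removing one remaining piece with nothing left below it):
  1 left: {3}→1  {7}→1
  2 left: {2,3}→1  {3,7}→2  {6,7}→1
  3 left: {2,3,7}→3  {3,6,7}→3  {5,6,7}→1
  4 left: {2,3,6,7}→6  {3,5,6,7}→4  {4,5,6,7}→1
  5 left: {1,4,5,6,7}→1  {2,3,5,6,7}→10  {3,4,5,6,7}→5
  6 left: {0,1,4,5,6,7}→1  {1,3,4,5,6,7}→6  {2,3,4,5,6,7}→15
  placing 0:e first → 21 extensions
  placing 2:a first → 7 extensions
total linear extensions = 28

28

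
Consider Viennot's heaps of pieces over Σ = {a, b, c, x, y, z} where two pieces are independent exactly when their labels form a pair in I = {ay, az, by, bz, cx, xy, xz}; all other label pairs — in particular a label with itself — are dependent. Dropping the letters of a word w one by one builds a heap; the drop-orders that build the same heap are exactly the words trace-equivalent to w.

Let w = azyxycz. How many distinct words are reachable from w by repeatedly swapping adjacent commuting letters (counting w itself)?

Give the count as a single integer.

18

drop 0:a onto floor
drop 1:z onto floor
drop 2:y onto {1:z}
drop 3:x onto {0:a}
drop 4:y onto {2:y}
drop 5:c onto {0:a, 4:y}
drop 6:z onto {5:c}
ground layer = {0:a, 1:z}
drop-orders for the pieces not yet dropped (sum over which currently-grounded one goes next):
  1 to go: {3} 1  {6} 1
  2 to go: {3,6} 2  {5,6} 1
  3 to go: {3,5,6} 3  {4,5,6} 1
  4 to go: {0,3,5,6} 3  {2,4,5,6} 1  {3,4,5,6} 4
  5 to go: {0,3,4,5,6} 7  {1,2,4,5,6} 1  {2,3,4,5,6} 5
  if 0:a drops first: 6 orders
  if 1:z drops first: 12 orders
heap linearizations: 18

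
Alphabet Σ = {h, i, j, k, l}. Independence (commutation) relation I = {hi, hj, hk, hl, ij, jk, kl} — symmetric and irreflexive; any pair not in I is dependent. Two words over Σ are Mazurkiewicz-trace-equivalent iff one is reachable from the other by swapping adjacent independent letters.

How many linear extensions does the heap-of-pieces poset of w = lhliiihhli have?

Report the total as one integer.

piece 0:l — minimal
piece 1:h — minimal
piece 2:l rests on {0:l}
piece 3:i rests on {2:l}
piece 4:i rests on {3:i}
piece 5:i rests on {4:i}
piece 6:h rests on {1:h}
piece 7:h rests on {6:h}
piece 8:l rests on {5:i}
piece 9:i rests on {8:l}
minimal pieces: {0:l, 1:h}
ways to finish when only these pieces remain (= sum over removing one remaining piece with nothing left below it):
  1 left: {7}→1  {9}→1
  2 left: {6,7}→1  {7,9}→2  {8,9}→1
  3 left: {1,6,7}→1  {5,8,9}→1  {6,7,9}→3  {7,8,9}→3
  4 left: {1,6,7,9}→4  {4,5,8,9}→1  {5,7,8,9}→4  {6,7,8,9}→6
  5 left: {1,6,7,8,9}→10  {3,4,5,8,9}→1  {4,5,7,8,9}→5  {5,6,7,8,9}→10
  6 left: {1,5,6,7,8,9}→20  {2,3,4,5,8,9}→1  {3,4,5,7,8,9}→6  {4,5,6,7,8,9}→15
  7 left: {0,2,3,4,5,8,9}→1  {1,4,5,6,7,8,9}→35  {2,3,4,5,7,8,9}→7  {3,4,5,6,7,8,9}→21
  8 left: {0,2,3,4,5,7,8,9}→8  {1,3,4,5,6,7,8,9}→56  {2,3,4,5,6,7,8,9}→28
  placing 0:l first → 84 extensions
  placing 1:h first → 36 extensions
total linear extensions = 120

120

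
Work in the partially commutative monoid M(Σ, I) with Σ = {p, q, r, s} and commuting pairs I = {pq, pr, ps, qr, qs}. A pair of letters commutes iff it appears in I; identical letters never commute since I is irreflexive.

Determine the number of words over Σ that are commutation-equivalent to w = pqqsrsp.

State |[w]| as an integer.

#0=p has no predecessor
#1=q has no predecessor
#2=q depends on [1:q]
#3=s has no predecessor
#4=r depends on [3:s]
#5=s depends on [4:r]
#6=p depends on [0:p]
sources: [0:p, 1:q, 3:s]
N(rest) = Σ N(rest − s) over sources s of rest; N(one piece) = 1:
  size 1 → [2]=1  [5]=1  [6]=1
  size 2 → [0,6]=1  [1,2]=1  [2,5]=2  [2,6]=2  [4,5]=1  [5,6]=2
  size 3 → [0,2,6]=3  [0,5,6]=3  [1,2,5]=3  [1,2,6]=3  [2,4,5]=3  [2,5,6]=6  [3,4,5]=1  [4,5,6]=3
  size 4 → [0,1,2,6]=6  [0,2,5,6]=12  [0,4,5,6]=6  [1,2,4,5]=6  [1,2,5,6]=12  [2,3,4,5]=4  [2,4,5,6]=12  [3,4,5,6]=4
  size 5 → [0,1,2,5,6]=30  [0,2,4,5,6]=30  [0,3,4,5,6]=10  [1,2,3,4,5]=10  [1,2,4,5,6]=30  [2,3,4,5,6]=20
  first=0(p) contributes 60
  first=1(q) contributes 60
  first=3(s) contributes 90
|[w]| = 210

210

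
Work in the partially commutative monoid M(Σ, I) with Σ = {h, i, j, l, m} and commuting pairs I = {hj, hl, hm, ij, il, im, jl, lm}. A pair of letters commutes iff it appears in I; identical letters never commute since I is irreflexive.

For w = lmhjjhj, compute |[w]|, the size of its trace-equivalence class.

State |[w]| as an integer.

105

piece 0:l — minimal
piece 1:m — minimal
piece 2:h — minimal
piece 3:j rests on {1:m}
piece 4:j rests on {3:j}
piece 5:h rests on {2:h}
piece 6:j rests on {4:j}
minimal pieces: {0:l, 1:m, 2:h}
ways to finish when only these pieces remain (= sum over removing one remaining piece with nothing left below it):
  1 left: {0}→1  {5}→1  {6}→1
  2 left: {0,5}→2  {0,6}→2  {2,5}→1  {4,6}→1  {5,6}→2
  3 left: {0,2,5}→3  {0,4,6}→3  {0,5,6}→6  {2,5,6}→3  {3,4,6}→1  {4,5,6}→3
  4 left: {0,2,5,6}→12  {0,3,4,6}→4  {0,4,5,6}→12  {1,3,4,6}→1  {2,4,5,6}→6  {3,4,5,6}→4
  5 left: {0,1,3,4,6}→5  {0,2,4,5,6}→30  {0,3,4,5,6}→20  {1,3,4,5,6}→5  {2,3,4,5,6}→10
  placing 0:l first → 15 extensions
  placing 1:m first → 60 extensions
  placing 2:h first → 30 extensions
total linear extensions = 105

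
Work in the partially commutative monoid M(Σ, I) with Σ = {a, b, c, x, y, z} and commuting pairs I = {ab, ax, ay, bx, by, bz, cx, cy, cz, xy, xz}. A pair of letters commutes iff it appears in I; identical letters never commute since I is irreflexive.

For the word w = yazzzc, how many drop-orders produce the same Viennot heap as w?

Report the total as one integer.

drop 0:y onto floor
drop 1:a onto floor
drop 2:z onto {0:y, 1:a}
drop 3:z onto {2:z}
drop 4:z onto {3:z}
drop 5:c onto {1:a}
ground layer = {0:y, 1:a}
drop-orders for the pieces not yet dropped (sum over which currently-grounded one goes next):
  1 to go: {4} 1  {5} 1
  2 to go: {3,4} 1  {4,5} 2
  3 to go: {2,3,4} 1  {3,4,5} 3
  4 to go: {0,2,3,4} 1  {2,3,4,5} 4
  if 0:y drops first: 4 orders
  if 1:a drops first: 5 orders
heap linearizations: 9

9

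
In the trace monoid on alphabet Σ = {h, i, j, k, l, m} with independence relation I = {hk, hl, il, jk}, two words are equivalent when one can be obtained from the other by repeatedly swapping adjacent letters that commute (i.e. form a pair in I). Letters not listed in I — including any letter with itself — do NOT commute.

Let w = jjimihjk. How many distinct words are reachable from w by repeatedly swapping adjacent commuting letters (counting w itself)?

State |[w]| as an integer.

drop 0:j onto floor
drop 1:j onto {0:j}
drop 2:i onto {1:j}
drop 3:m onto {2:i}
drop 4:i onto {3:m}
drop 5:h onto {4:i}
drop 6:j onto {5:h}
drop 7:k onto {4:i}
ground layer = {0:j}
drop-orders for the pieces not yet dropped (sum over which currently-grounded one goes next):
  1 to go: {6} 1  {7} 1
  2 to go: {5,6} 1  {6,7} 2
  3 to go: {5,6,7} 3
  4 to go: {4,5,6,7} 3
  5 to go: {3,4,5,6,7} 3
  6 to go: {2,3,4,5,6,7} 3
  if 0:j drops first: 3 orders

3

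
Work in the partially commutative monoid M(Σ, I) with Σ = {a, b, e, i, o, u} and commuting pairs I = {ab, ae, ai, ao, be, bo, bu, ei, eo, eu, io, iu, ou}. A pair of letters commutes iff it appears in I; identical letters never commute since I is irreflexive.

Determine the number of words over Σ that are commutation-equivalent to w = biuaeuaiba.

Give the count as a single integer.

1260

0(b) covers ∅
1(i) covers 0:b
2(u) covers ∅
3(a) covers 2:u
4(e) covers ∅
5(u) covers 3:a
6(a) covers 5:u
7(i) covers 1:i
8(b) covers 7:i
9(a) covers 6:a
floor of heap: 0:b, 2:u, 4:e
completions by unplaced set U, small U first (add the entries for U minus each lowest piece of U):
  |U|=1: {4}:1  {8}:1  {9}:1
  |U|=2: {4,8}:2  {4,9}:2  {6,9}:1  {7,8}:1  {8,9}:2
  |U|=3: {1,7,8}:1  {4,6,9}:3  {4,7,8}:3  {4,8,9}:6  {5,6,9}:1  {6,8,9}:3  {7,8,9}:3
  |U|=4: {0,1,7,8}:1  {1,4,7,8}:4  {1,7,8,9}:4  {3,5,6,9}:1  {4,5,6,9}:4  {4,6,8,9}:12  {4,7,8,9}:12  {5,6,8,9}:4  {6,7,8,9}:6
  |U|=5: {0,1,4,7,8}:5  {0,1,7,8,9}:5  {1,4,7,8,9}:20  {1,6,7,8,9}:10  {2,3,5,6,9}:1  {3,4,5,6,9}:5  {3,5,6,8,9}:5  {4,5,6,8,9}:20  {4,6,7,8,9}:30  {5,6,7,8,9}:10
  |U|=6: {0,1,4,7,8,9}:30  {0,1,6,7,8,9}:15  {1,4,6,7,8,9}:60  {1,5,6,7,8,9}:20  {2,3,4,5,6,9}:6  {2,3,5,6,8,9}:6  {3,4,5,6,8,9}:30  {3,5,6,7,8,9}:15  {4,5,6,7,8,9}:60
  |U|=7: {0,1,4,6,7,8,9}:105  {0,1,5,6,7,8,9}:35  {1,3,5,6,7,8,9}:35  {1,4,5,6,7,8,9}:140  {2,3,4,5,6,8,9}:42  {2,3,5,6,7,8,9}:21  {3,4,5,6,7,8,9}:105
  |U|=8: {0,1,3,5,6,7,8,9}:70  {0,1,4,5,6,7,8,9}:280  {1,2,3,5,6,7,8,9}:56  {1,3,4,5,6,7,8,9}:280  {2,3,4,5,6,7,8,9}:168
  start at 0(b): 504
  start at 2(u): 630
  start at 4(e): 126
sum over floor = 1260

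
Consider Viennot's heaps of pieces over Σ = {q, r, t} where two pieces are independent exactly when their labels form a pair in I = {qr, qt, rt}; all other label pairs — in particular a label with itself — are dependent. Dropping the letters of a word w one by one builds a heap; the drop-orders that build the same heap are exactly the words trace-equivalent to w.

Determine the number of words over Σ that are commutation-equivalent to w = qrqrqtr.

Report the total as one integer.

piece 0:q — minimal
piece 1:r — minimal
piece 2:q rests on {0:q}
piece 3:r rests on {1:r}
piece 4:q rests on {2:q}
piece 5:t — minimal
piece 6:r rests on {3:r}
minimal pieces: {0:q, 1:r, 5:t}
ways to finish when only these pieces remain (= sum over removing one remaining piece with nothing left below it):
  1 left: {4}→1  {5}→1  {6}→1
  2 left: {2,4}→1  {3,6}→1  {4,5}→2  {4,6}→2  {5,6}→2
  3 left: {0,2,4}→1  {1,3,6}→1  {2,4,5}→3  {2,4,6}→3  {3,4,6}→3  {3,5,6}→3  {4,5,6}→6
  4 left: {0,2,4,5}→4  {0,2,4,6}→4  {1,3,4,6}→4  {1,3,5,6}→4  {2,3,4,6}→6  {2,4,5,6}→12  {3,4,5,6}→12
  5 left: {0,2,3,4,6}→10  {0,2,4,5,6}→20  {1,2,3,4,6}→10  {1,3,4,5,6}→20  {2,3,4,5,6}→30
  placing 0:q first → 60 extensions
  placing 1:r first → 60 extensions
  placing 5:t first → 20 extensions
total linear extensions = 140

140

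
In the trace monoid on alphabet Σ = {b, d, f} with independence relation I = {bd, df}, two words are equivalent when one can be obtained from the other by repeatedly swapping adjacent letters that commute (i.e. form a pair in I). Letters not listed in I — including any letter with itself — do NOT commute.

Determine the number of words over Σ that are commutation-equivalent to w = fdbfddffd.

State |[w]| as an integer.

126

drop 0:f onto floor
drop 1:d onto floor
drop 2:b onto {0:f}
drop 3:f onto {2:b}
drop 4:d onto {1:d}
drop 5:d onto {4:d}
drop 6:f onto {3:f}
drop 7:f onto {6:f}
drop 8:d onto {5:d}
ground layer = {0:f, 1:d}
drop-orders for the pieces not yet dropped (sum over which currently-grounded one goes next):
  1 to go: {7} 1  {8} 1
  2 to go: {5,8} 1  {6,7} 1  {7,8} 2
  3 to go: {3,6,7} 1  {4,5,8} 1  {5,7,8} 3  {6,7,8} 3
  4 to go: {1,4,5,8} 1  {2,3,6,7} 1  {3,6,7,8} 4  {4,5,7,8} 4  {5,6,7,8} 6
  5 to go: {0,2,3,6,7} 1  {1,4,5,7,8} 5  {2,3,6,7,8} 5  {3,5,6,7,8} 10  {4,5,6,7,8} 10
  6 to go: {0,2,3,6,7,8} 6  {1,4,5,6,7,8} 15  {2,3,5,6,7,8} 15  {3,4,5,6,7,8} 20
  7 to go: {0,2,3,5,6,7,8} 21  {1,3,4,5,6,7,8} 35  {2,3,4,5,6,7,8} 35
  if 0:f drops first: 70 orders
  if 1:d drops first: 56 orders
heap linearizations: 126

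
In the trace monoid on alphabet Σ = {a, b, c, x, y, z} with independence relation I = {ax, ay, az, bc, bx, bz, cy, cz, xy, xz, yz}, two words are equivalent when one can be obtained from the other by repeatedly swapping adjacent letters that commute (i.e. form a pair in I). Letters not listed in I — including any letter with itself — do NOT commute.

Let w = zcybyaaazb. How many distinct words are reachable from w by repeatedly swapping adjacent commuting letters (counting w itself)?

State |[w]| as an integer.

#0=z has no predecessor
#1=c has no predecessor
#2=y has no predecessor
#3=b depends on [2:y]
#4=y depends on [3:b]
#5=a depends on [1:c, 3:b]
#6=a depends on [5:a]
#7=a depends on [6:a]
#8=z depends on [0:z]
#9=b depends on [4:y, 7:a]
sources: [0:z, 1:c, 2:y]
N(rest) = Σ N(rest − s) over sources s of rest; N(one piece) = 1:
  size 1 → [8]=1  [9]=1
  size 2 → [0,8]=1  [4,9]=1  [7,9]=1  [8,9]=2
  size 3 → [0,8,9]=3  [4,7,9]=2  [4,8,9]=3  [6,7,9]=1  [7,8,9]=3
  size 4 → [0,4,8,9]=6  [0,7,8,9]=6  [4,6,7,9]=3  [4,7,8,9]=8  [5,6,7,9]=1  [6,7,8,9]=4
  size 5 → [0,4,7,8,9]=20  [0,6,7,8,9]=10  [1,5,6,7,9]=1  [4,5,6,7,9]=4  [4,6,7,8,9]=15  [5,6,7,8,9]=5
  size 6 → [0,4,6,7,8,9]=45  [0,5,6,7,8,9]=15  [1,4,5,6,7,9]=5  [1,5,6,7,8,9]=6  [3,4,5,6,7,9]=4  [4,5,6,7,8,9]=24
  size 7 → [0,1,5,6,7,8,9]=21  [0,4,5,6,7,8,9]=84  [1,3,4,5,6,7,9]=9  [1,4,5,6,7,8,9]=35  [2,3,4,5,6,7,9]=4  [3,4,5,6,7,8,9]=28
  size 8 → [0,1,4,5,6,7,8,9]=140  [0,3,4,5,6,7,8,9]=112  [1,2,3,4,5,6,7,9]=13  [1,3,4,5,6,7,8,9]=72  [2,3,4,5,6,7,8,9]=32
  first=0(z) contributes 117
  first=1(c) contributes 144
  first=2(y) contributes 324
|[w]| = 585

585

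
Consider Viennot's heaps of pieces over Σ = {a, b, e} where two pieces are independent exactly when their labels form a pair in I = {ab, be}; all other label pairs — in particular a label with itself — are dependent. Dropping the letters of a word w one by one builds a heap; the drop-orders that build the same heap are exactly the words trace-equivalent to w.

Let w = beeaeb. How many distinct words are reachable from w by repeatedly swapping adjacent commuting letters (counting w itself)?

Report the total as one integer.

15

drop 0:b onto floor
drop 1:e onto floor
drop 2:e onto {1:e}
drop 3:a onto {2:e}
drop 4:e onto {3:a}
drop 5:b onto {0:b}
ground layer = {0:b, 1:e}
drop-orders for the pieces not yet dropped (sum over which currently-grounded one goes next):
  1 to go: {4} 1  {5} 1
  2 to go: {0,5} 1  {3,4} 1  {4,5} 2
  3 to go: {0,4,5} 3  {2,3,4} 1  {3,4,5} 3
  4 to go: {0,3,4,5} 6  {1,2,3,4} 1  {2,3,4,5} 4
  if 0:b drops first: 5 orders
  if 1:e drops first: 10 orders
heap linearizations: 15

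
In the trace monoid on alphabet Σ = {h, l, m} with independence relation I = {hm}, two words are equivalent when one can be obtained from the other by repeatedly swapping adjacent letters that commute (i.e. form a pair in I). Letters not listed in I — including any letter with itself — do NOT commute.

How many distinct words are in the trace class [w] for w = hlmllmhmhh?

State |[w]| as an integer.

10

#0=h has no predecessor
#1=l depends on [0:h]
#2=m depends on [1:l]
#3=l depends on [2:m]
#4=l depends on [3:l]
#5=m depends on [4:l]
#6=h depends on [4:l]
#7=m depends on [5:m]
#8=h depends on [6:h]
#9=h depends on [8:h]
sources: [0:h]
N(rest) = Σ N(rest − s) over sources s of rest; N(one piece) = 1:
  size 1 → [7]=1  [9]=1
  size 2 → [5,7]=1  [7,9]=2  [8,9]=1
  size 3 → [5,7,9]=3  [6,8,9]=1  [7,8,9]=3
  size 4 → [5,7,8,9]=6  [6,7,8,9]=4
  size 5 → [5,6,7,8,9]=10
  size 6 → [4,5,6,7,8,9]=10
  size 7 → [3,4,5,6,7,8,9]=10
  size 8 → [2,3,4,5,6,7,8,9]=10
  first=0(h) contributes 10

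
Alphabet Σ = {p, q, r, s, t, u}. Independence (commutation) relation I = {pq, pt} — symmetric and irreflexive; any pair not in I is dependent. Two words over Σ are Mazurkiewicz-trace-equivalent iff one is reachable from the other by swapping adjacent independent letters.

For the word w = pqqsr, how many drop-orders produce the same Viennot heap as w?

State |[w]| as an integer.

3

0(p) covers ∅
1(q) covers ∅
2(q) covers 1:q
3(s) covers 0:p, 2:q
4(r) covers 3:s
floor of heap: 0:p, 1:q
completions by unplaced set U, small U first (add the entries for U minus each lowest piece of U):
  |U|=1: {4}:1
  |U|=2: {3,4}:1
  |U|=3: {0,3,4}:1  {2,3,4}:1
  start at 0(p): 1
  start at 1(q): 2
sum over floor = 3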